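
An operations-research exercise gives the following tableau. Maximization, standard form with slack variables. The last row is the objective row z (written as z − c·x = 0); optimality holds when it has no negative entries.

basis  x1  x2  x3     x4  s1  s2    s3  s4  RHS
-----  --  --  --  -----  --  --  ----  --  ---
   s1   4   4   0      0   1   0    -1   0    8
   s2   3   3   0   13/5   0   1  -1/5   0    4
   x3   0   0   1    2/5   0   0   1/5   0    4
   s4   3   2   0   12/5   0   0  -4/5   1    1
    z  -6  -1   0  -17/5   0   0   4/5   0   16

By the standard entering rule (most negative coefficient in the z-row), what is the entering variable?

x1

Negative z-row entries: x1: -6, x2: -1, x4: -17/5.
The most negative is -6 in column x1, so x1 enters.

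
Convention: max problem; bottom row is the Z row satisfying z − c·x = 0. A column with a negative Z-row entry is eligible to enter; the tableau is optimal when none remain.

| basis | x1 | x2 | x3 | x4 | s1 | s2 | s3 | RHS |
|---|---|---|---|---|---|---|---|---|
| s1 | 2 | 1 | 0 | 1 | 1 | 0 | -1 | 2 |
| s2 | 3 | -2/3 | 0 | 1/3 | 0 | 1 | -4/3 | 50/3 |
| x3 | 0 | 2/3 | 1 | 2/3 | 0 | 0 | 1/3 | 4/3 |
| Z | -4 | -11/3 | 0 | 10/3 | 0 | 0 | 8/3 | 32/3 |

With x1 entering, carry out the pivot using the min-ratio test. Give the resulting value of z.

44/3

Ratio test on column x1 — row 1: 2/2 = 1; row 2: (50/3)/3 = 50/9; row 3: entry 0 ≤ 0. Minimum is 1 at row 1 (s1 leaves); pivot element 2.
Pivot on row 1; the Z-row RHS becomes 32/3 − (-4)·1 = 44/3.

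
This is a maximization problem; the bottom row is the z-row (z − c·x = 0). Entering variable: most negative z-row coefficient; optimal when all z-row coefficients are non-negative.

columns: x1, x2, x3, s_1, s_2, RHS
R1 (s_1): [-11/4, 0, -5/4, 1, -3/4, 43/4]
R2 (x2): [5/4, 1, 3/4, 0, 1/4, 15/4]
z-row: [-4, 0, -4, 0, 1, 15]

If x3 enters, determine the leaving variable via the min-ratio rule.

x2

Column x3 entries and ratios — s_1: -5/4 ≤ 0, skip; x2: (15/4)/(3/4) = 5.
Smallest ratio is 5 in the row of x2, so x2 leaves.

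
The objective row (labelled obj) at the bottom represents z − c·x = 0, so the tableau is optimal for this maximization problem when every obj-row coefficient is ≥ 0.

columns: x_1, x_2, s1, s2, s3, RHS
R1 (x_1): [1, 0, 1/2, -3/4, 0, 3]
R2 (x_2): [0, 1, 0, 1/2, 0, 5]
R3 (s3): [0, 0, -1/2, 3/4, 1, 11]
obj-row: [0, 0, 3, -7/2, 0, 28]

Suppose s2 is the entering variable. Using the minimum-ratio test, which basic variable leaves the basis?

Column s2 entries and ratios — x_1: -3/4 ≤ 0, skip; x_2: 5/(1/2) = 10; s3: 11/(3/4) = 44/3.
Smallest ratio is 10 in the row of x_2, so x_2 leaves.

x_2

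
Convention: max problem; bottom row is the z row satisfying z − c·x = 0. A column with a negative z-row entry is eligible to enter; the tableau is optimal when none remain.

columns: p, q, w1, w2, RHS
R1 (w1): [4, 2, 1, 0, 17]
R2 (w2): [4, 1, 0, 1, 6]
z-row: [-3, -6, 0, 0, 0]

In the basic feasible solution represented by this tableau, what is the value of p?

0

p is not in the basis, so in the current basic feasible solution p = 0.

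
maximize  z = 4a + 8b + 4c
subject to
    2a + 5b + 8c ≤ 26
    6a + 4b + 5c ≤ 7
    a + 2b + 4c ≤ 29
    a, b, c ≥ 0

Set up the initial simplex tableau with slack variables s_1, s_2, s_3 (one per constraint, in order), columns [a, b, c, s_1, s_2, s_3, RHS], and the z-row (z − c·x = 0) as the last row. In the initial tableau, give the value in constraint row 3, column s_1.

Slack s_1 belongs to constraint 1; its column is the unit vector e_1, so the entry in row 3 is 0.

0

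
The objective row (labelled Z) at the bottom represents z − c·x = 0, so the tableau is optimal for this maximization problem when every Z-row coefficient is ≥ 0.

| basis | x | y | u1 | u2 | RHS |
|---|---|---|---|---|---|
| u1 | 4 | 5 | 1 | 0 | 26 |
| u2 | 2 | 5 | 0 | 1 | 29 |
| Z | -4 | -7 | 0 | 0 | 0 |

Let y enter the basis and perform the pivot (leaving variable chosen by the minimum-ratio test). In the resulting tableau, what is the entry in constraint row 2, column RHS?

Ratio test on column y — row 1: 26/5 = 26/5; row 2: 29/5 = 29/5. Minimum is 26/5 at row 1 (u1 leaves); pivot element 5.
Divide row 1 by 5; eliminate column y from the other rows.
Row 2 update in column RHS: 29 − 5·(26/5) = 3.

3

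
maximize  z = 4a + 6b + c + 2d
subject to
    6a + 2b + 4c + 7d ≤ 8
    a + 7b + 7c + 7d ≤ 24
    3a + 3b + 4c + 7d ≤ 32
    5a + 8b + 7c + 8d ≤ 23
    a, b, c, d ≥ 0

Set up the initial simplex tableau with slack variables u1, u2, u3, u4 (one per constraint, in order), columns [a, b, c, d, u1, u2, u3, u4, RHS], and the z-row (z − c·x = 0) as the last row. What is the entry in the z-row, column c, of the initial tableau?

The z-row carries the negated objective coefficients: the c entry is -1.

-1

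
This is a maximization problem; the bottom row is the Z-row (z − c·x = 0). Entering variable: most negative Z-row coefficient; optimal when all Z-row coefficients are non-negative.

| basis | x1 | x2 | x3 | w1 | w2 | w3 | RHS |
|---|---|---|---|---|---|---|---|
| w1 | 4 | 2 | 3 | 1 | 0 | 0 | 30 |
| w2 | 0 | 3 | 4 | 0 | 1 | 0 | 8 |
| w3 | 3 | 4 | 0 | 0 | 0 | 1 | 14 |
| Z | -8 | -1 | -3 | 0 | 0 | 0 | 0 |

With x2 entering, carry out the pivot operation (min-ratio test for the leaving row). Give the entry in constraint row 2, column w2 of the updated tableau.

1/3

Ratio test on column x2 — row 1: 30/2 = 15; row 2: 8/3 = 8/3; row 3: 14/4 = 7/2. Minimum is 8/3 at row 2 (w2 leaves); pivot element 3.
Divide row 2 by 3; eliminate column x2 from the other rows.
In the new row 2, the w2 entry is the old entry divided by the pivot: 1/3 = 1/3.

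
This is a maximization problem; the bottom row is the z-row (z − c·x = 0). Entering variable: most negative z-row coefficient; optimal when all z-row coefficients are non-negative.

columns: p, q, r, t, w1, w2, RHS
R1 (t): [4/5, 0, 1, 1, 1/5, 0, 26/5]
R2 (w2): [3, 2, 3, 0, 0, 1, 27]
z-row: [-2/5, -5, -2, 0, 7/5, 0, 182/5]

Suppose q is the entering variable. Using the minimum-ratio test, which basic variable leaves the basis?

Column q entries and ratios — t: 0 ≤ 0, skip; w2: 27/2 = 27/2.
Smallest ratio is 27/2 in the row of w2, so w2 leaves.

w2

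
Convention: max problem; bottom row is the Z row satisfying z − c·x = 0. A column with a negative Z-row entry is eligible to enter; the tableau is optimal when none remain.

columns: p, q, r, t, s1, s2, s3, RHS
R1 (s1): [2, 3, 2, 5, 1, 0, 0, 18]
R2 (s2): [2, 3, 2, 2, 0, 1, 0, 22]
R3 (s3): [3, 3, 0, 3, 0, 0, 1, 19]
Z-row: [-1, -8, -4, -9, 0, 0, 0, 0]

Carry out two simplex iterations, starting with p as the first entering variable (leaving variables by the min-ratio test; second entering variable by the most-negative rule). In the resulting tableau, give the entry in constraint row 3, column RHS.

Ratio test on column p — row 1: 18/2 = 9; row 2: 22/2 = 11; row 3: 19/3 = 19/3. Minimum is 19/3 at row 3 (s3 leaves); pivot element 3.
Divide row 3 by 3; eliminate column p from the other rows.
Second iteration: most negative Z-row entry is -8 in column t, so t enters.
Ratio test on column t — row 1: (16/3)/3 = 16/9; row 2: entry 0 ≤ 0; row 3: (19/3)/1 = 19/3. Minimum is 16/9 at row 1 (s1 leaves); pivot element 3.
Divide row 1 by 3; eliminate column t from the other rows.
After both pivots, the entry at constraint row 3, column RHS is 41/9.

41/9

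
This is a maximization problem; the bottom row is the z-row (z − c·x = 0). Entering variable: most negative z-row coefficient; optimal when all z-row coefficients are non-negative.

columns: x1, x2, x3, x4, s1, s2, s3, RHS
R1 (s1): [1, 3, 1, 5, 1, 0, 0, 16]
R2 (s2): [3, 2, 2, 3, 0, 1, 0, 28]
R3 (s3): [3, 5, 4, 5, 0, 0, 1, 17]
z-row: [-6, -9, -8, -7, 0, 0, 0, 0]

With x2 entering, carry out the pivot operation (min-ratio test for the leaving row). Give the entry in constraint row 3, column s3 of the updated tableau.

Ratio test on column x2 — row 1: 16/3 = 16/3; row 2: 28/2 = 14; row 3: 17/5 = 17/5. Minimum is 17/5 at row 3 (s3 leaves); pivot element 5.
Divide row 3 by 5; eliminate column x2 from the other rows.
In the new row 3, the s3 entry is the old entry divided by the pivot: 1/5 = 1/5.

1/5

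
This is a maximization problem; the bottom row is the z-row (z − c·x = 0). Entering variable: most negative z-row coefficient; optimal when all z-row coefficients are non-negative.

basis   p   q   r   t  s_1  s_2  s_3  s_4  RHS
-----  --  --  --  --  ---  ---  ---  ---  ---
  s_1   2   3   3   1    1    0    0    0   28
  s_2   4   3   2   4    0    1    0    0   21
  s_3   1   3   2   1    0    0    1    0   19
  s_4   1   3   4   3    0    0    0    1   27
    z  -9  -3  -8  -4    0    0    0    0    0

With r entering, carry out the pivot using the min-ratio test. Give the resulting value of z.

Ratio test on column r — row 1: 28/3 = 28/3; row 2: 21/2 = 21/2; row 3: 19/2 = 19/2; row 4: 27/4 = 27/4. Minimum is 27/4 at row 4 (s_4 leaves); pivot element 4.
Pivot on row 4; the z-row RHS becomes 0 − (-8)·(27/4) = 54.

54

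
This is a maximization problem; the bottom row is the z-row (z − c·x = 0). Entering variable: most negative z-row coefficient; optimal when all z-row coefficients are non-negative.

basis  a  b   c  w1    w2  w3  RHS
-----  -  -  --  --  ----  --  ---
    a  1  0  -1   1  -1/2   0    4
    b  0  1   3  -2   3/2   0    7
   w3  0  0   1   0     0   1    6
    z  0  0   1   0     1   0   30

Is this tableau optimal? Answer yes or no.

yes

Every z-row coefficient is ≥ 0, so the tableau is optimal.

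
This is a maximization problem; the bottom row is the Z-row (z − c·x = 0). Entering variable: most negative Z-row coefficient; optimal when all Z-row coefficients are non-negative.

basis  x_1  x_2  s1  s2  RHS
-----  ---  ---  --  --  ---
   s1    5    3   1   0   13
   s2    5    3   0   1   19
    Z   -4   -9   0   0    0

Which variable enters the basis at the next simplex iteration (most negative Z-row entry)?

Negative Z-row entries: x_1: -4, x_2: -9.
The most negative is -9 in column x_2, so x_2 enters.

x_2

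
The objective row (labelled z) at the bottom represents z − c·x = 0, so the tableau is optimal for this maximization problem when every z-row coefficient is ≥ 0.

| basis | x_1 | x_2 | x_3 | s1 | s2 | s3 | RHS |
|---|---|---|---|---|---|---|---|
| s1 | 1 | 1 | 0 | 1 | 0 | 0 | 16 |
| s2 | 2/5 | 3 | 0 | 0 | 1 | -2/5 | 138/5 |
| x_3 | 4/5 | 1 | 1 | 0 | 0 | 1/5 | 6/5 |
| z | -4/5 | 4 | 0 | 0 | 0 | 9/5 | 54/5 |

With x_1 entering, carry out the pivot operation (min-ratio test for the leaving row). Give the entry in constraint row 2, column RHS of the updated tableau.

27

Ratio test on column x_1 — row 1: 16/1 = 16; row 2: (138/5)/(2/5) = 69; row 3: (6/5)/(4/5) = 3/2. Minimum is 3/2 at row 3 (x_3 leaves); pivot element 4/5.
Divide row 3 by 4/5; eliminate column x_1 from the other rows.
Row 2 update in column RHS: 138/5 − (2/5)·(3/2) = 27.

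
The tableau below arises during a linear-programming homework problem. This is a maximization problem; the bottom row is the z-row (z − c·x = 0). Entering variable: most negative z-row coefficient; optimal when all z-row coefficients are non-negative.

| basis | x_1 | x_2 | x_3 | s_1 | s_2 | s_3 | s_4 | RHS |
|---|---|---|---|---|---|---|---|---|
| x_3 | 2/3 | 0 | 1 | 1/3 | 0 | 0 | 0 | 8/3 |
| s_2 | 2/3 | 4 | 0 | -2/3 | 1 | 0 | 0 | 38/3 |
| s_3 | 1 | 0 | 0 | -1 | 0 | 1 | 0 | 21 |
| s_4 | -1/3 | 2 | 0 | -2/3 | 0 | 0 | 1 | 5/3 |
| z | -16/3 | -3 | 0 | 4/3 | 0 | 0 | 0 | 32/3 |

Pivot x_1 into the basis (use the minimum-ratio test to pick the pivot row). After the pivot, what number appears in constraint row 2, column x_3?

Ratio test on column x_1 — row 1: (8/3)/(2/3) = 4; row 2: (38/3)/(2/3) = 19; row 3: 21/1 = 21; row 4: entry -1/3 ≤ 0. Minimum is 4 at row 1 (x_3 leaves); pivot element 2/3.
Divide row 1 by 2/3; eliminate column x_1 from the other rows.
Row 2 update in column x_3: 0 − (2/3)·(3/2) = -1.

-1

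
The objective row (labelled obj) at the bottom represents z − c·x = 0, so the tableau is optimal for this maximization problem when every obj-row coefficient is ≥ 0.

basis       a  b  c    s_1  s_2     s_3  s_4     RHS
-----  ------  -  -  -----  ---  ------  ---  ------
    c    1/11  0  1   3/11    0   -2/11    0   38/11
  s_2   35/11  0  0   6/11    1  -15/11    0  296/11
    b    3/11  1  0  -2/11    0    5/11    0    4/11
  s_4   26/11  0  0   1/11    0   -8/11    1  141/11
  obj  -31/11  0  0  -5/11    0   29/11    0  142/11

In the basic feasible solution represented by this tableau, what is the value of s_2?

296/11

s_2 is basic (row 2); its value is the RHS of that row, 296/11.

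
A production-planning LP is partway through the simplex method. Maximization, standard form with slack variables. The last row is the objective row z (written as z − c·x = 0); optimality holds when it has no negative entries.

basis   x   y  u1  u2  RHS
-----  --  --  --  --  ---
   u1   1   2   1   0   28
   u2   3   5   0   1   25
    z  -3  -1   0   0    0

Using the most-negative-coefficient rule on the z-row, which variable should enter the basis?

Negative z-row entries: x: -3, y: -1.
The most negative is -3 in column x, so x enters.

x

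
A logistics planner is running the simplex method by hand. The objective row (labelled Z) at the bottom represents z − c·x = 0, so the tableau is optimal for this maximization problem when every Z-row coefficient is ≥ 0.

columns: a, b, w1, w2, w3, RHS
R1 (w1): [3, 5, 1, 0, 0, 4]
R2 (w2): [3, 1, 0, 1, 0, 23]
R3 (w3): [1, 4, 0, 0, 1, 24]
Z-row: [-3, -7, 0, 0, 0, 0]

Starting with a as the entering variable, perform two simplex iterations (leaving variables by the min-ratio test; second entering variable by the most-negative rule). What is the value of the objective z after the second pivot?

Ratio test on column a — row 1: 4/3 = 4/3; row 2: 23/3 = 23/3; row 3: 24/1 = 24. Minimum is 4/3 at row 1 (w1 leaves); pivot element 3.
Pivot on row 1; the Z-row RHS becomes 0 − (-3)·(4/3) = 4.
Next entering variable (most negative Z-row entry -2): b.
Ratio test on column b — row 1: (4/3)/(5/3) = 4/5; row 2: entry -4 ≤ 0; row 3: (68/3)/(7/3) = 68/7. Minimum is 4/5 at row 1 (a leaves); pivot element 5/3.
After the second pivot the Z-row RHS is 4 − (-2)·(4/5) = 28/5.

28/5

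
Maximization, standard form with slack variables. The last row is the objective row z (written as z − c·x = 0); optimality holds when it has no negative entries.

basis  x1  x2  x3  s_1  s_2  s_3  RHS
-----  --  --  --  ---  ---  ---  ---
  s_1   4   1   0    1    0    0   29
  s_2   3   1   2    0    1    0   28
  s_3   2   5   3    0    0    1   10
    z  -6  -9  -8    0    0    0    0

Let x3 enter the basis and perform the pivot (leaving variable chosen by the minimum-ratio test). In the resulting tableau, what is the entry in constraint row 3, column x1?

2/3

Ratio test on column x3 — row 1: entry 0 ≤ 0; row 2: 28/2 = 14; row 3: 10/3 = 10/3. Minimum is 10/3 at row 3 (s_3 leaves); pivot element 3.
Divide row 3 by 3; eliminate column x3 from the other rows.
In the new row 3, the x1 entry is the old entry divided by the pivot: 2/3 = 2/3.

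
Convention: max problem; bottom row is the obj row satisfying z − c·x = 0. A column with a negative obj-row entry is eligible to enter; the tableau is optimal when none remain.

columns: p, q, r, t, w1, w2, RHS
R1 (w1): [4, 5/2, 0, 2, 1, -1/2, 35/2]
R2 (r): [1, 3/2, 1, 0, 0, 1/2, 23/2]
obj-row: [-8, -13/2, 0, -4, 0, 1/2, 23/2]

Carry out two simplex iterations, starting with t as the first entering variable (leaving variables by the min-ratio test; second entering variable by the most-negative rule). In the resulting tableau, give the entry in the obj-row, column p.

Ratio test on column t — row 1: (35/2)/2 = 35/4; row 2: entry 0 ≤ 0. Minimum is 35/4 at row 1 (w1 leaves); pivot element 2.
Divide row 1 by 2; eliminate column t from the other rows.
Second iteration: most negative obj-row entry is -3/2 in column q, so q enters.
Ratio test on column q — row 1: (35/4)/(5/4) = 7; row 2: (23/2)/(3/2) = 23/3. Minimum is 7 at row 1 (t leaves); pivot element 5/4.
Divide row 1 by 5/4; eliminate column q from the other rows.
After both pivots, the entry at the obj-row, column p is 12/5.

12/5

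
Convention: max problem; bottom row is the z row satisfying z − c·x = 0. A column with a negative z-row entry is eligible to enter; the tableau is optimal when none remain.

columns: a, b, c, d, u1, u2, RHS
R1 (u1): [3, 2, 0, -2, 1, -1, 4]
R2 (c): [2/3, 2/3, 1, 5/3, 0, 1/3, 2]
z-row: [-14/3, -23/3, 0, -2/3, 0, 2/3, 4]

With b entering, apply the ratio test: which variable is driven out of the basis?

Column b entries and ratios — u1: 4/2 = 2; c: 2/(2/3) = 3.
Smallest ratio is 2 in the row of u1, so u1 leaves.

u1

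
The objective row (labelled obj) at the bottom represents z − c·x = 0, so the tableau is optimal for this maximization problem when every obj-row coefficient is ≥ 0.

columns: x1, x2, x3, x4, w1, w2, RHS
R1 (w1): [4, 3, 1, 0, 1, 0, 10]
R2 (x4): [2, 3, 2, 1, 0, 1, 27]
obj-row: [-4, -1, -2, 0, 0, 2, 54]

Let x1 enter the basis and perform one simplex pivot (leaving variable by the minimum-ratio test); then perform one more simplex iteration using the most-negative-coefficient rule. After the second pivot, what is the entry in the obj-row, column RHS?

Ratio test on column x1 — row 1: 10/4 = 5/2; row 2: 27/2 = 27/2. Minimum is 5/2 at row 1 (w1 leaves); pivot element 4.
Divide row 1 by 4; eliminate column x1 from the other rows.
Second iteration: most negative obj-row entry is -1 in column x3, so x3 enters.
Ratio test on column x3 — row 1: (5/2)/(1/4) = 10; row 2: 22/(3/2) = 44/3. Minimum is 10 at row 1 (x1 leaves); pivot element 1/4.
Divide row 1 by 1/4; eliminate column x3 from the other rows.
After both pivots, the entry at the obj-row, column RHS is 74.

74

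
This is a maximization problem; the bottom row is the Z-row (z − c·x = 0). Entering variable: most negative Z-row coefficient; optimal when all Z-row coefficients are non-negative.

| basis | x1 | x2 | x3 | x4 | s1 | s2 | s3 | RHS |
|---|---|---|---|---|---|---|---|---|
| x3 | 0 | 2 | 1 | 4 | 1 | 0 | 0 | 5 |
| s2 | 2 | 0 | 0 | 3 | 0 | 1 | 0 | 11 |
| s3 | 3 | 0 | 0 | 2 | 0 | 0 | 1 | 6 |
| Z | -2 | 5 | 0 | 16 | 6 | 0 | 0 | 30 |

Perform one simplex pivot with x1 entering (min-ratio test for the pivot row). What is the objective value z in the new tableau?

Ratio test on column x1 — row 1: entry 0 ≤ 0; row 2: 11/2 = 11/2; row 3: 6/3 = 2. Minimum is 2 at row 3 (s3 leaves); pivot element 3.
Pivot on row 3; the Z-row RHS becomes 30 − (-2)·2 = 34.

34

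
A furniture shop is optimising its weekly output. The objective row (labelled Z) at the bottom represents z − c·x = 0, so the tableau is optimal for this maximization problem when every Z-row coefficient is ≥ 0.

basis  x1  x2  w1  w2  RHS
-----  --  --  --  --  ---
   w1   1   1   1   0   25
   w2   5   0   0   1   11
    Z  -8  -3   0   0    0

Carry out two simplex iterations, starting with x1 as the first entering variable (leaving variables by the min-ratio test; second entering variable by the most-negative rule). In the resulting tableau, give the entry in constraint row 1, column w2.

-1/5

Ratio test on column x1 — row 1: 25/1 = 25; row 2: 11/5 = 11/5. Minimum is 11/5 at row 2 (w2 leaves); pivot element 5.
Divide row 2 by 5; eliminate column x1 from the other rows.
Second iteration: most negative Z-row entry is -3 in column x2, so x2 enters.
Ratio test on column x2 — row 1: (114/5)/1 = 114/5; row 2: entry 0 ≤ 0. Minimum is 114/5 at row 1 (w1 leaves); pivot element 1.
Divide row 1 by 1; eliminate column x2 from the other rows.
After both pivots, the entry at constraint row 1, column w2 is -1/5.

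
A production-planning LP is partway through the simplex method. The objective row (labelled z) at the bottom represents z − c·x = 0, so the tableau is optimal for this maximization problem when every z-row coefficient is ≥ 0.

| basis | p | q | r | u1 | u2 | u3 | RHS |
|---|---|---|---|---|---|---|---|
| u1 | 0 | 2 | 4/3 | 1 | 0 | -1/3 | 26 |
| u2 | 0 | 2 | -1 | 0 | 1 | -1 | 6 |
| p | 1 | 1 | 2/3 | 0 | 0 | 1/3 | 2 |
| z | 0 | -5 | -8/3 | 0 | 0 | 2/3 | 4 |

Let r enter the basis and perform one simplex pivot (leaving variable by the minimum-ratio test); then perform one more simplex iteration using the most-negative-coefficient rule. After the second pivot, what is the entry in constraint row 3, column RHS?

Ratio test on column r — row 1: 26/(4/3) = 39/2; row 2: entry -1 ≤ 0; row 3: 2/(2/3) = 3. Minimum is 3 at row 3 (p leaves); pivot element 2/3.
Divide row 3 by 2/3; eliminate column r from the other rows.
Second iteration: most negative z-row entry is -1 in column q, so q enters.
Ratio test on column q — row 1: entry 0 ≤ 0; row 2: 9/(7/2) = 18/7; row 3: 3/(3/2) = 2. Minimum is 2 at row 3 (r leaves); pivot element 3/2.
Divide row 3 by 3/2; eliminate column q from the other rows.
After both pivots, the entry at constraint row 3, column RHS is 2.

2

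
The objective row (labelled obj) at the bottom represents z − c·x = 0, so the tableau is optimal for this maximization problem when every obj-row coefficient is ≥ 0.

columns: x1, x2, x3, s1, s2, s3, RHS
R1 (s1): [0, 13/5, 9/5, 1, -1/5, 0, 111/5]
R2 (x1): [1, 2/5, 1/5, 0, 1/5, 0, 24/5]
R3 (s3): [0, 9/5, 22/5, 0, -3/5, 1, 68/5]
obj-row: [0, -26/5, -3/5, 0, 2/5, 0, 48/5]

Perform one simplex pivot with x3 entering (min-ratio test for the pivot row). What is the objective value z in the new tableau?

126/11

Ratio test on column x3 — row 1: (111/5)/(9/5) = 37/3; row 2: (24/5)/(1/5) = 24; row 3: (68/5)/(22/5) = 34/11. Minimum is 34/11 at row 3 (s3 leaves); pivot element 22/5.
Pivot on row 3; the obj-row RHS becomes 48/5 − (-3/5)·(34/11) = 126/11.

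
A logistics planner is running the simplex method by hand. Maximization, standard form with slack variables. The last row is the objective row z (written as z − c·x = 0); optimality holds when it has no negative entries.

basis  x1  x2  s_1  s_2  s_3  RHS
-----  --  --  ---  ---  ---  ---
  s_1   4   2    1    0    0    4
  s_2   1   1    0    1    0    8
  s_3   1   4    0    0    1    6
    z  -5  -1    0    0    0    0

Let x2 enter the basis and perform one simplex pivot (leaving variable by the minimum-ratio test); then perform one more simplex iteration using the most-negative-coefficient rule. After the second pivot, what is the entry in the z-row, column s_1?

Ratio test on column x2 — row 1: 4/2 = 2; row 2: 8/1 = 8; row 3: 6/4 = 3/2. Minimum is 3/2 at row 3 (s_3 leaves); pivot element 4.
Divide row 3 by 4; eliminate column x2 from the other rows.
Second iteration: most negative z-row entry is -19/4 in column x1, so x1 enters.
Ratio test on column x1 — row 1: 1/(7/2) = 2/7; row 2: (13/2)/(3/4) = 26/3; row 3: (3/2)/(1/4) = 6. Minimum is 2/7 at row 1 (s_1 leaves); pivot element 7/2.
Divide row 1 by 7/2; eliminate column x1 from the other rows.
After both pivots, the entry at the z-row, column s_1 is 19/14.

19/14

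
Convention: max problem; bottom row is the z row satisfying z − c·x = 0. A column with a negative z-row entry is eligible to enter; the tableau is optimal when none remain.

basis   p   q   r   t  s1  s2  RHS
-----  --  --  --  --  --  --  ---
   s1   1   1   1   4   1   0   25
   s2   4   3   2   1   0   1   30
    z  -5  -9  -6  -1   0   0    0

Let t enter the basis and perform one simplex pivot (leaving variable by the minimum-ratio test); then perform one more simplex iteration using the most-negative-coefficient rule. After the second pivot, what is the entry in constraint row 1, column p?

Ratio test on column t — row 1: 25/4 = 25/4; row 2: 30/1 = 30. Minimum is 25/4 at row 1 (s1 leaves); pivot element 4.
Divide row 1 by 4; eliminate column t from the other rows.
Second iteration: most negative z-row entry is -35/4 in column q, so q enters.
Ratio test on column q — row 1: (25/4)/(1/4) = 25; row 2: (95/4)/(11/4) = 95/11. Minimum is 95/11 at row 2 (s2 leaves); pivot element 11/4.
Divide row 2 by 11/4; eliminate column q from the other rows.
After both pivots, the entry at constraint row 1, column p is -1/11.

-1/11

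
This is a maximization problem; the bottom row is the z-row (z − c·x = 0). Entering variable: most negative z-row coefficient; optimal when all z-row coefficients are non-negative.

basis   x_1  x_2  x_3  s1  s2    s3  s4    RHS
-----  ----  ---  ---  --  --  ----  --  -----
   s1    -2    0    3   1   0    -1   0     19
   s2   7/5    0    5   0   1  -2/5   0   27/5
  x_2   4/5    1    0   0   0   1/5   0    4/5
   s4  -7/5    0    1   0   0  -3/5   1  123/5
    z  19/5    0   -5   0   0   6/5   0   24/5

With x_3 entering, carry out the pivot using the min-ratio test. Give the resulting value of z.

Ratio test on column x_3 — row 1: 19/3 = 19/3; row 2: (27/5)/5 = 27/25; row 3: entry 0 ≤ 0; row 4: (123/5)/1 = 123/5. Minimum is 27/25 at row 2 (s2 leaves); pivot element 5.
Pivot on row 2; the z-row RHS becomes 24/5 − (-5)·(27/25) = 51/5.

51/5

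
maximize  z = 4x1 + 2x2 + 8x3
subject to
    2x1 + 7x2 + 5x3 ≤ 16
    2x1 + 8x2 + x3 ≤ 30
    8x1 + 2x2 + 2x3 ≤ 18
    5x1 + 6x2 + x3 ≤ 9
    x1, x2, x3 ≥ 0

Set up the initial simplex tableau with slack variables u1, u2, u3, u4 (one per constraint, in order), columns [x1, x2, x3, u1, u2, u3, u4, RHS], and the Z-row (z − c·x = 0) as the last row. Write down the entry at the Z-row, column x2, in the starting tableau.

The Z-row carries the negated objective coefficients: the x2 entry is -2.

-2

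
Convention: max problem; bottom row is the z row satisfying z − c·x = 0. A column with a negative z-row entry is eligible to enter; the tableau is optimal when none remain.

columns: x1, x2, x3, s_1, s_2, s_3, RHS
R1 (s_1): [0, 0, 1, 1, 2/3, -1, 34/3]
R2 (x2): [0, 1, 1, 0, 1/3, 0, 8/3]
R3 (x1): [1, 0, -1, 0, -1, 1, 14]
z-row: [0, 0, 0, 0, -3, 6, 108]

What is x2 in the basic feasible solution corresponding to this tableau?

x2 is basic (row 2); its value is the RHS of that row, 8/3.

8/3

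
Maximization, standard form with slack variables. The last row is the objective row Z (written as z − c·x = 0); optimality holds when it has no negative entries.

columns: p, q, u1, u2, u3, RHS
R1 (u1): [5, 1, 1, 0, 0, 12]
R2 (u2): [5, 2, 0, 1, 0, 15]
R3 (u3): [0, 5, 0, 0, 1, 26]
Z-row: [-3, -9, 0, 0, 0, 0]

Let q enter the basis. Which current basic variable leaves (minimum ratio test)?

Column q entries and ratios — u1: 12/1 = 12; u2: 15/2 = 15/2; u3: 26/5 = 26/5.
Smallest ratio is 26/5 in the row of u3, so u3 leaves.

u3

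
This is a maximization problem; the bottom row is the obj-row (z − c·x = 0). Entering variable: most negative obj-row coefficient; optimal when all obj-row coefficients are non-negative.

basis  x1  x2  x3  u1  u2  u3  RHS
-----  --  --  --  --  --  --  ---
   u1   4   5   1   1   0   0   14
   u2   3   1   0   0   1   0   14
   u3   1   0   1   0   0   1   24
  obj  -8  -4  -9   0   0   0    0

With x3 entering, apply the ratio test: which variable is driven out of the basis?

u1

Column x3 entries and ratios — u1: 14/1 = 14; u2: 0 ≤ 0, skip; u3: 24/1 = 24.
Smallest ratio is 14 in the row of u1, so u1 leaves.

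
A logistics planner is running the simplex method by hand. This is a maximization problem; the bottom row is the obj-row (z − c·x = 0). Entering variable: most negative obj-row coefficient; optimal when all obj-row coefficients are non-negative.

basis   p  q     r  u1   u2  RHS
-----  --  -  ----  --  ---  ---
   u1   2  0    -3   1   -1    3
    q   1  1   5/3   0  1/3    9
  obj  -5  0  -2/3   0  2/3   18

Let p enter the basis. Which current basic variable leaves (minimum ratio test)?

Column p entries and ratios — u1: 3/2 = 3/2; q: 9/1 = 9.
Smallest ratio is 3/2 in the row of u1, so u1 leaves.

u1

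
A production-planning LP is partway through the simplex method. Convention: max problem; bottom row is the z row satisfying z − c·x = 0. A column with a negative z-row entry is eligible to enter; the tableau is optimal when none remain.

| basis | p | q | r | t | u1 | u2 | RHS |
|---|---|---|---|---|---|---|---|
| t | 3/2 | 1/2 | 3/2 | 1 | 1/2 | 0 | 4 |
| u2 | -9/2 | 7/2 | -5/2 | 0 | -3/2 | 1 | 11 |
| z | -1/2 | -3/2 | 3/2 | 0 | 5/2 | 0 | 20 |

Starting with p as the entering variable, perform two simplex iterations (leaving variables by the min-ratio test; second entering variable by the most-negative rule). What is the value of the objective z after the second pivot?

Ratio test on column p — row 1: 4/(3/2) = 8/3; row 2: entry -9/2 ≤ 0. Minimum is 8/3 at row 1 (t leaves); pivot element 3/2.
Pivot on row 1; the z-row RHS becomes 20 − (-1/2)·(8/3) = 64/3.
Next entering variable (most negative z-row entry -4/3): q.
Ratio test on column q — row 1: (8/3)/(1/3) = 8; row 2: 23/5 = 23/5. Minimum is 23/5 at row 2 (u2 leaves); pivot element 5.
After the second pivot the z-row RHS is 64/3 − (-4/3)·(23/5) = 412/15.

412/15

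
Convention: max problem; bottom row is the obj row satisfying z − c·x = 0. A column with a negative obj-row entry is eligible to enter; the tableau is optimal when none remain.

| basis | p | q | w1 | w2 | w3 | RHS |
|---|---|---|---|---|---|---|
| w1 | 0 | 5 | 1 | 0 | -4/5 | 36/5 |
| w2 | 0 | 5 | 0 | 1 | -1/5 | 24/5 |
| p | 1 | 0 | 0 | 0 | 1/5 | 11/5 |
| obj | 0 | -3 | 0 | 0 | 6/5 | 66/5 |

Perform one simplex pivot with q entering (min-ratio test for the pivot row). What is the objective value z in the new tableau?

Ratio test on column q — row 1: (36/5)/5 = 36/25; row 2: (24/5)/5 = 24/25; row 3: entry 0 ≤ 0. Minimum is 24/25 at row 2 (w2 leaves); pivot element 5.
Pivot on row 2; the obj-row RHS becomes 66/5 − (-3)·(24/25) = 402/25.

402/25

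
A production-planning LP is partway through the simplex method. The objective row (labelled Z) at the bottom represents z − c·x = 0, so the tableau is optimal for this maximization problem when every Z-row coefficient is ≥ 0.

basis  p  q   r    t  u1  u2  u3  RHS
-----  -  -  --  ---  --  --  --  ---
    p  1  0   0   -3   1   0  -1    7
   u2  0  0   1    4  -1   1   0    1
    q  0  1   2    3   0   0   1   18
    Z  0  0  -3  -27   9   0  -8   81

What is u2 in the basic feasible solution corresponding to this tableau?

1

u2 is basic (row 2); its value is the RHS of that row, 1.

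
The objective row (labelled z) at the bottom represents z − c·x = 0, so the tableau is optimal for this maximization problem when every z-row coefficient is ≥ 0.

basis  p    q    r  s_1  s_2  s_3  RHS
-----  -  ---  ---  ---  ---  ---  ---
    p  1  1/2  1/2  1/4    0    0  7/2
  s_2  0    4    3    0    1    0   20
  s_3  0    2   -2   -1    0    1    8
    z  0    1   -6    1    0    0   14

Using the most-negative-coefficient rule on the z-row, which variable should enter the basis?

Negative z-row entries: r: -6.
The most negative is -6 in column r, so r enters.

r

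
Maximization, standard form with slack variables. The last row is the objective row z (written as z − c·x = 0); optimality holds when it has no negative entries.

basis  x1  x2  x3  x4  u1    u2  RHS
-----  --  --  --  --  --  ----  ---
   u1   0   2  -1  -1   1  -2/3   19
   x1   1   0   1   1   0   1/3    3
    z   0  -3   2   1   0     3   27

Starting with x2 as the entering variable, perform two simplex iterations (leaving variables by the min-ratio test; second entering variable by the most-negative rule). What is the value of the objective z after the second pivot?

Ratio test on column x2 — row 1: 19/2 = 19/2; row 2: entry 0 ≤ 0. Minimum is 19/2 at row 1 (u1 leaves); pivot element 2.
Pivot on row 1; the z-row RHS becomes 27 − (-3)·(19/2) = 111/2.
Next entering variable (most negative z-row entry -1/2): x4.
Ratio test on column x4 — row 1: entry -1/2 ≤ 0; row 2: 3/1 = 3. Minimum is 3 at row 2 (x1 leaves); pivot element 1.
After the second pivot the z-row RHS is 111/2 − (-1/2)·3 = 57.

57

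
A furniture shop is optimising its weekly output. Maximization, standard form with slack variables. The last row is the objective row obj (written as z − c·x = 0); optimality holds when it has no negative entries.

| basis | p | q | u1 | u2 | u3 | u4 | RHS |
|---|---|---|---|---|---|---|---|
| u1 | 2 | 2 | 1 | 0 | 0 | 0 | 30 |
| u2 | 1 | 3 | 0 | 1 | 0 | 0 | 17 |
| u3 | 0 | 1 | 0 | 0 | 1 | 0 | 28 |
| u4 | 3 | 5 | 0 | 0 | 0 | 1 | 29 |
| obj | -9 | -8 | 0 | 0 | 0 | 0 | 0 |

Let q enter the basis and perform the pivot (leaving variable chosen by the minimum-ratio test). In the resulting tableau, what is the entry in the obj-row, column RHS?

136/3

Ratio test on column q — row 1: 30/2 = 15; row 2: 17/3 = 17/3; row 3: 28/1 = 28; row 4: 29/5 = 29/5. Minimum is 17/3 at row 2 (u2 leaves); pivot element 3.
Divide row 2 by 3; eliminate column q from the other rows.
obj-row update in column RHS: 0 − (-8)·(17/3) = 136/3.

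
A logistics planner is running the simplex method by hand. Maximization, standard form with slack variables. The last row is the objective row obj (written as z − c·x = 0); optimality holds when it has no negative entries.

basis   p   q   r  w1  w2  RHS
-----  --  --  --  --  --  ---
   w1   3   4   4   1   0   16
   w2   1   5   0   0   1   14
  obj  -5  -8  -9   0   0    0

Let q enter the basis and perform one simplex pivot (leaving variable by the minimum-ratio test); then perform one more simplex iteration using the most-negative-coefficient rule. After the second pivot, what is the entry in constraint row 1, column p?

Ratio test on column q — row 1: 16/4 = 4; row 2: 14/5 = 14/5. Minimum is 14/5 at row 2 (w2 leaves); pivot element 5.
Divide row 2 by 5; eliminate column q from the other rows.
Second iteration: most negative obj-row entry is -9 in column r, so r enters.
Ratio test on column r — row 1: (24/5)/4 = 6/5; row 2: entry 0 ≤ 0. Minimum is 6/5 at row 1 (w1 leaves); pivot element 4.
Divide row 1 by 4; eliminate column r from the other rows.
After both pivots, the entry at constraint row 1, column p is 11/20.

11/20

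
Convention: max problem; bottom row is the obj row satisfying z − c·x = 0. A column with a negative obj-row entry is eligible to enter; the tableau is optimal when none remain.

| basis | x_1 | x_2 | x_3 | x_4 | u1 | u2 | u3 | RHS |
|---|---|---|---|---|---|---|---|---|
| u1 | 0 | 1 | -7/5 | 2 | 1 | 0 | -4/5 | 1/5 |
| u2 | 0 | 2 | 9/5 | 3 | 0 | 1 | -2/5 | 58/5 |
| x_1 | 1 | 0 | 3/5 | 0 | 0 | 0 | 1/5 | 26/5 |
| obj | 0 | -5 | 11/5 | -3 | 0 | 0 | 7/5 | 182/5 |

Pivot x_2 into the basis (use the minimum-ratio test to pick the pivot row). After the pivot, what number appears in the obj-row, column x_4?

Ratio test on column x_2 — row 1: (1/5)/1 = 1/5; row 2: (58/5)/2 = 29/5; row 3: entry 0 ≤ 0. Minimum is 1/5 at row 1 (u1 leaves); pivot element 1.
Divide row 1 by 1; eliminate column x_2 from the other rows.
obj-row update in column x_4: -3 − (-5)·2 = 7.

7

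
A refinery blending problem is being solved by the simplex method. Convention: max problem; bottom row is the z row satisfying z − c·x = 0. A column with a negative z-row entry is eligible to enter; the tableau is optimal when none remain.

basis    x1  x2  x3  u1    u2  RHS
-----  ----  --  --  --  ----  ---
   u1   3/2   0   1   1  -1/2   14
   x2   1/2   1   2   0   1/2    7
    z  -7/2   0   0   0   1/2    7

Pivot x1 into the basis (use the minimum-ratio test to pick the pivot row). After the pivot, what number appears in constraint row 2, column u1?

-1/3

Ratio test on column x1 — row 1: 14/(3/2) = 28/3; row 2: 7/(1/2) = 14. Minimum is 28/3 at row 1 (u1 leaves); pivot element 3/2.
Divide row 1 by 3/2; eliminate column x1 from the other rows.
Row 2 update in column u1: 0 − (1/2)·(2/3) = -1/3.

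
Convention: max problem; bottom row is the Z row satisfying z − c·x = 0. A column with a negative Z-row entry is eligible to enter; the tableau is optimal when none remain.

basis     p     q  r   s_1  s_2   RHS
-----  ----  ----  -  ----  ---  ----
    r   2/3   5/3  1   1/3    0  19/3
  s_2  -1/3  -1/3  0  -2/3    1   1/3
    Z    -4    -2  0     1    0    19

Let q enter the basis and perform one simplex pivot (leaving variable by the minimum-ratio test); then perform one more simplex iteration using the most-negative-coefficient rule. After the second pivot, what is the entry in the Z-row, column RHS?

57

Ratio test on column q — row 1: (19/3)/(5/3) = 19/5; row 2: entry -1/3 ≤ 0. Minimum is 19/5 at row 1 (r leaves); pivot element 5/3.
Divide row 1 by 5/3; eliminate column q from the other rows.
Second iteration: most negative Z-row entry is -16/5 in column p, so p enters.
Ratio test on column p — row 1: (19/5)/(2/5) = 19/2; row 2: entry -1/5 ≤ 0. Minimum is 19/2 at row 1 (q leaves); pivot element 2/5.
Divide row 1 by 2/5; eliminate column p from the other rows.
After both pivots, the entry at the Z-row, column RHS is 57.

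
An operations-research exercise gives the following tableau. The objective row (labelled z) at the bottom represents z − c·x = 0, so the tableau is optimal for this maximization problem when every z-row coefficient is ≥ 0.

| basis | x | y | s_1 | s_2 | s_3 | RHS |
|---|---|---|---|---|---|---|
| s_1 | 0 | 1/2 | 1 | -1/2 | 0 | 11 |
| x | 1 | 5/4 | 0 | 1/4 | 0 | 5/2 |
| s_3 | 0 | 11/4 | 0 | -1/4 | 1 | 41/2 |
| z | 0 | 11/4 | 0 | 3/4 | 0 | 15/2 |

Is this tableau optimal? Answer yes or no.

yes

Every z-row coefficient is ≥ 0, so the tableau is optimal.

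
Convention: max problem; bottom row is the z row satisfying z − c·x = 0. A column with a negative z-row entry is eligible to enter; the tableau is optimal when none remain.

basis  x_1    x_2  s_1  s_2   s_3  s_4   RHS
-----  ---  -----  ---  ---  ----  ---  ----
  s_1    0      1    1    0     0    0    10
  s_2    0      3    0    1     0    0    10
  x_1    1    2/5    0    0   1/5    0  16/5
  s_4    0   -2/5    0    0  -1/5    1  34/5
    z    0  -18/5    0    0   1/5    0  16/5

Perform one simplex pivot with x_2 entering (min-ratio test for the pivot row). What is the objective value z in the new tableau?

Ratio test on column x_2 — row 1: 10/1 = 10; row 2: 10/3 = 10/3; row 3: (16/5)/(2/5) = 8; row 4: entry -2/5 ≤ 0. Minimum is 10/3 at row 2 (s_2 leaves); pivot element 3.
Pivot on row 2; the z-row RHS becomes 16/5 − (-18/5)·(10/3) = 76/5.

76/5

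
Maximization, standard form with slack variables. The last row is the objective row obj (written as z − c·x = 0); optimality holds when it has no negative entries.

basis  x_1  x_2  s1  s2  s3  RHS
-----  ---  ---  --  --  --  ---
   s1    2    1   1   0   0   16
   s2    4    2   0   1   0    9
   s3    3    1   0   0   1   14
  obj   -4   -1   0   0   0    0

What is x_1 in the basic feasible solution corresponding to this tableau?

0

x_1 is not in the basis, so in the current basic feasible solution x_1 = 0.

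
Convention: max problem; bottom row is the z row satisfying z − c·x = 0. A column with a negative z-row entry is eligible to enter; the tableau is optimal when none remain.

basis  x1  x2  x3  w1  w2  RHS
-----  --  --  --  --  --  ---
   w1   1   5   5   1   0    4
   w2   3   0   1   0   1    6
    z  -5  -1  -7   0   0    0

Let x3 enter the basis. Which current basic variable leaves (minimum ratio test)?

Column x3 entries and ratios — w1: 4/5 = 4/5; w2: 6/1 = 6.
Smallest ratio is 4/5 in the row of w1, so w1 leaves.

w1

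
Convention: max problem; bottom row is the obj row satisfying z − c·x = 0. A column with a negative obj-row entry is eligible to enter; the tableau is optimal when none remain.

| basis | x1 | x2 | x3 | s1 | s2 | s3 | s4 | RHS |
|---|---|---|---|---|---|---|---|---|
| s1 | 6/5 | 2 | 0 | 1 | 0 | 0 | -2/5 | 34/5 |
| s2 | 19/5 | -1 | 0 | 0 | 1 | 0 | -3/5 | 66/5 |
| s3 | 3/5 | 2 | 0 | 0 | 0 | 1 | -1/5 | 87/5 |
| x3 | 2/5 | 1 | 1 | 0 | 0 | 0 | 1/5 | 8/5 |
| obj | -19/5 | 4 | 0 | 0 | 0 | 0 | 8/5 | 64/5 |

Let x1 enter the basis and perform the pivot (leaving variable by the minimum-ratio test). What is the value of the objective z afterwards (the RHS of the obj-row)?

Ratio test on column x1 — row 1: (34/5)/(6/5) = 17/3; row 2: (66/5)/(19/5) = 66/19; row 3: (87/5)/(3/5) = 29; row 4: (8/5)/(2/5) = 4. Minimum is 66/19 at row 2 (s2 leaves); pivot element 19/5.
Pivot on row 2; the obj-row RHS becomes 64/5 − (-19/5)·(66/19) = 26.

26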